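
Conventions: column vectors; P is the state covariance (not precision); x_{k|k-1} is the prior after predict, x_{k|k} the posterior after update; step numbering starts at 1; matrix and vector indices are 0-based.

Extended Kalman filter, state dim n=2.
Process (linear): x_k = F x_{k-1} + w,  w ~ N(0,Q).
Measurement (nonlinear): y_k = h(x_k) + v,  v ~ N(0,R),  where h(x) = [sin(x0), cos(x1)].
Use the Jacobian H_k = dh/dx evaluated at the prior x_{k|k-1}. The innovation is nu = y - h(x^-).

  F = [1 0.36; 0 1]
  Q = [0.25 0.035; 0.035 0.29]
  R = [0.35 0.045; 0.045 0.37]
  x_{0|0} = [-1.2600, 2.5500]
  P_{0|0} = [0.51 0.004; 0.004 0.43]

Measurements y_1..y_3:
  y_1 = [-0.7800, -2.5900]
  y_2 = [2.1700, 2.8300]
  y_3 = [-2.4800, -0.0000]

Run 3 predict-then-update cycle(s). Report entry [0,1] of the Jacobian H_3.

step 1: x^-=[-0.3420, 2.5500]  P^-=[0.8186 0.1938; 0.1938 0.7200]  H_jac=[0.9421 0.0000; 0.0000 -0.5577]  S=[1.0765 -0.0568; -0.0568 0.5939]  K=[0.7104 -0.1140; 0.1346 -0.6632]  nu=[-0.4446, -1.7599]  x^+=[-0.4572, 3.6573]  P^+=[0.2585 0.0183; 0.0183 0.4291]
step 2: x^-=[0.8595, 3.6573]  P^-=[0.5773 0.2078; 0.2078 0.7191]  H_jac=[0.6528 0.0000; 0.0000 0.4932]  S=[0.5960 0.1119; 0.1119 0.5449]  K=[0.6209 0.0606; 0.1096 0.6283]  nu=[1.4125, 3.6999]  x^+=[1.9606, 6.1370]  P^+=[0.3371 0.1021; 0.1021 0.4814]
step 3: x^-=[4.1699, 6.1370]  P^-=[0.7230 0.3104; 0.3104 0.7714]  H_jac=[-0.5162 0.0000; 0.0000 0.1456]  S=[0.5427 0.0217; 0.0217 0.3864]  K=[-0.6940 0.1559; -0.3076 0.3080]  nu=[-1.6236, -0.9893]  x^+=[5.1424, 6.3317]  P^+=[0.4569 0.1817; 0.1817 0.6875]

H_jac[0,1] = 0.0000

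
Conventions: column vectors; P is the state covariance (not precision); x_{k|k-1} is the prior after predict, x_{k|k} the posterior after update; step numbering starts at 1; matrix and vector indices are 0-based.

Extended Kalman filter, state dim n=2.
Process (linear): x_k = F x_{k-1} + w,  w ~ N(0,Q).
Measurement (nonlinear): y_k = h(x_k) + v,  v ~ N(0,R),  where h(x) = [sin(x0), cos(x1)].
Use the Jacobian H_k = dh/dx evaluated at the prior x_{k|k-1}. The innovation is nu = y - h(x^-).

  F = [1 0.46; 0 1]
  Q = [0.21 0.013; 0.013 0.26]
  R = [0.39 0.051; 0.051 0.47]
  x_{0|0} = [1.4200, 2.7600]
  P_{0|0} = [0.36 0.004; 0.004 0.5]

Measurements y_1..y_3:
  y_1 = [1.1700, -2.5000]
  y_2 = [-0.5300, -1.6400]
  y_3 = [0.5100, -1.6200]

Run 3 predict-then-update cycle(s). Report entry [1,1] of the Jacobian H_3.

H_jac[1,1] = -0.0363

step 1: x^-=[2.6896, 2.7600]  P^-=[0.6795 0.2470; 0.2470 0.7600]  H_jac=[-0.8996 0.0000; 0.0000 -0.3724]  S=[0.9399 0.1337; 0.1337 0.5754]  K=[-0.6491 -0.0090; -0.1721 -0.4519]  nu=[0.7332, -1.5719]  x^+=[2.2278, 3.3441]  P^+=[0.2819 0.1002; 0.1002 0.5939]
step 2: x^-=[3.7661, 3.3441]  P^-=[0.7098 0.3864; 0.3864 0.8539]  H_jac=[-0.8113 0.0000; 0.0000 0.2011]  S=[0.8571 -0.0121; -0.0121 0.5045]  K=[-0.6699 0.1380; -0.3611 0.3318]  nu=[0.0547, -0.6604]  x^+=[3.6383, 3.1053]  P^+=[0.3133 0.1527; 0.1527 0.6837]
step 3: x^-=[5.0667, 3.1053]  P^-=[0.8085 0.4802; 0.4802 0.9437]  H_jac=[0.3469 0.0000; 0.0000 -0.0363]  S=[0.4873 0.0449; 0.0449 0.4712]  K=[0.5842 -0.0927; 0.3517 -0.1063]  nu=[1.4479, -0.6207]  x^+=[5.9701, 3.6804]  P^+=[0.6430 0.3797; 0.3797 0.8815]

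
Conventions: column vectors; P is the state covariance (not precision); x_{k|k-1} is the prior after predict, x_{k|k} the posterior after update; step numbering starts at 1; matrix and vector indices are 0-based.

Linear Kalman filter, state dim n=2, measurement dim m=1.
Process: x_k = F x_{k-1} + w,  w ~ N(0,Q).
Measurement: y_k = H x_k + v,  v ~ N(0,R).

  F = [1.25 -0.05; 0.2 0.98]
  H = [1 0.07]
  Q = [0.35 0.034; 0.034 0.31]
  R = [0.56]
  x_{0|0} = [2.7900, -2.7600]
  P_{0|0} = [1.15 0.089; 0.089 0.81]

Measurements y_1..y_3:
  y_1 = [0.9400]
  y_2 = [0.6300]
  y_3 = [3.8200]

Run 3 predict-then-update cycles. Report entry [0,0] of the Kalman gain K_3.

K[0,0] = 0.6186

step 1: x^-=[3.6255, -2.1468]  P^-=[2.1378 0.3899; 0.3899 1.1688]  S=[2.7581]  K=[0.7850; 0.1710]  nu=[-2.5352]  x^+=[1.6354, -2.5804]  P^+=[0.4382 0.0196; 0.0196 1.0881]
step 2: x^-=[2.1732, -2.2018]  P^-=[1.0350 0.1141; 0.1141 1.3802]  S=[1.6177]  K=[0.6447; 0.1302]  nu=[-1.3891]  x^+=[1.2777, -2.3827]  P^+=[0.3626 -0.0218; -0.0218 1.3528]
step 3: x^-=[1.7162, -2.0795]  P^-=[0.9226 0.0319; 0.0319 1.6152]  S=[1.4950]  K=[0.6186; 0.0970]  nu=[2.2494]  x^+=[3.1077, -1.8614]  P^+=[0.3505 -0.0578; -0.0578 1.6011]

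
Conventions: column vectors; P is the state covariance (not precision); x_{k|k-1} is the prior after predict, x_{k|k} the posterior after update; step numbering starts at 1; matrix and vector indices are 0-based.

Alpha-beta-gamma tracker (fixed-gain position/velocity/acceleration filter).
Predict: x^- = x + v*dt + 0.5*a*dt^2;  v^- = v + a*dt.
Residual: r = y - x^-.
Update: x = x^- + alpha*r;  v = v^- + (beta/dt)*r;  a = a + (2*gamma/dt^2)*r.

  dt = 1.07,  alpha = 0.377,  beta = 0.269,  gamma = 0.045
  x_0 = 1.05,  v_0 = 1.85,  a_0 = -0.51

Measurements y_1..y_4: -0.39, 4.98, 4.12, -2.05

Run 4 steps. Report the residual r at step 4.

resid = -5.6148

step 1: x_pred=2.7376  r=-3.1276  x^+=1.5585  v^+=0.5180  a^+=-0.7559
step 2: x_pred=1.6801  r=3.2999  x^+=2.9241  v^+=0.5389  a^+=-0.4964
step 3: x_pred=3.2165  r=0.9035  x^+=3.5571  v^+=0.2348  a^+=-0.4254
step 4: x_pred=3.5648  r=-5.6148  x^+=1.4481  v^+=-1.6320  a^+=-0.8668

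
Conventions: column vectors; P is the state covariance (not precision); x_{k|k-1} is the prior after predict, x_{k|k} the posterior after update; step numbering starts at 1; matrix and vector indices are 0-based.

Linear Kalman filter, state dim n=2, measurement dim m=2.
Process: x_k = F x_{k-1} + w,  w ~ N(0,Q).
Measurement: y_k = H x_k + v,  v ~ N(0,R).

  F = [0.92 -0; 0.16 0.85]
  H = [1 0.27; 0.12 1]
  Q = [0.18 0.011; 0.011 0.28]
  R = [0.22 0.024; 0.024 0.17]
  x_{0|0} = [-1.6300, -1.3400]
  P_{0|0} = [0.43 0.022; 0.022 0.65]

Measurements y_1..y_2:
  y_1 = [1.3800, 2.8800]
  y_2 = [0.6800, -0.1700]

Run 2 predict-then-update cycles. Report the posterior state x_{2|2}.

x_post = [0.3949, 0.4513]

step 1: x^-=[-1.4996, -1.3998]  P^-=[0.5440 0.0915; 0.0915 0.7666]  S=[0.8692 0.3907; 0.3907 0.9664]  K=[0.7104 -0.1250; -0.0224 0.8137]  nu=[3.2575, 4.4598]  x^+=[0.2571, 2.1561]  P^+=[0.1596 -0.0233; -0.0233 0.1406]
step 2: x^-=[0.2365, 1.8738]  P^-=[0.3151 0.0162; 0.0162 0.3793]  S=[0.5715 0.1810; 0.1810 0.5577]  K=[0.5888 -0.0942; -0.0099 0.6868]  nu=[-0.0624, -2.0722]  x^+=[0.3949, 0.4513]  P^+=[0.1321 -0.0177; -0.0177 0.1186]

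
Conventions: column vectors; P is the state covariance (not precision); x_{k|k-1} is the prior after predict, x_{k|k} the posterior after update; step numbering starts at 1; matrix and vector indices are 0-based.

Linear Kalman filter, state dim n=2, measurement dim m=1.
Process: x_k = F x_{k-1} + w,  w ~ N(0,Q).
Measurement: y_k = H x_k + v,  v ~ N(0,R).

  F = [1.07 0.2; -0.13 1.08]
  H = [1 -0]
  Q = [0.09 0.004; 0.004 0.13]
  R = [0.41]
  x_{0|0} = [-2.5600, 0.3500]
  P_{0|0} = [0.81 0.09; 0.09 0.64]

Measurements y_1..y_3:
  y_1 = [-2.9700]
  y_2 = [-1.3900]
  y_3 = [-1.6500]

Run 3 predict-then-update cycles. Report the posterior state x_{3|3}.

x_post = [-1.8068, 1.9503]

step 1: x^-=[-2.6692, 0.7108]  P^-=[1.0815 0.1312; 0.1312 0.8649]  S=[1.4915]  K=[0.7251; 0.0880]  nu=[-0.3008]  x^+=[-2.8873, 0.6843]  P^+=[0.2973 0.0361; 0.0361 0.8534]
step 2: x^-=[-2.9526, 1.1144]  P^-=[0.4799 0.1877; 0.1877 1.1203]  S=[0.8899]  K=[0.5393; 0.2109]  nu=[1.5626]  x^+=[-2.1099, 1.4440]  P^+=[0.2211 0.0865; 0.0865 1.0807]
step 3: x^-=[-1.9688, 1.8338]  P^-=[0.4234 0.3044; 0.3044 1.3699]  S=[0.8334]  K=[0.5080; 0.3652]  nu=[0.3188]  x^+=[-1.8068, 1.9503]  P^+=[0.2083 0.1497; 0.1497 1.2588]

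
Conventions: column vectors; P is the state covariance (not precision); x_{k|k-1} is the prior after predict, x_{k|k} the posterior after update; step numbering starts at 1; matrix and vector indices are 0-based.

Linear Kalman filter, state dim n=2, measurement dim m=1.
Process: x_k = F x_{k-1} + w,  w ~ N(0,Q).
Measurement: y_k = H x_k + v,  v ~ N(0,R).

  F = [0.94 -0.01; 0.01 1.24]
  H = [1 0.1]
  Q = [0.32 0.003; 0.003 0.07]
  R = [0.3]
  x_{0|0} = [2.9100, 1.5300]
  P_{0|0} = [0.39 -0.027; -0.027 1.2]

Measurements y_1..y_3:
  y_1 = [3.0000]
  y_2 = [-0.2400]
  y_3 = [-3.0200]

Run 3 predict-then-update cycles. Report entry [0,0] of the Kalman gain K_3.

step 1: x^-=[2.7201, 1.9263]  P^-=[0.6652 -0.0397; -0.0397 1.9145]  S=[0.9764]  K=[0.6772; 0.1554]  nu=[0.0873]  x^+=[2.7792, 1.9399]  P^+=[0.2174 -0.1425; -0.1425 1.8909]
step 2: x^-=[2.5931, 2.4332]  P^-=[0.5150 -0.1844; -0.1844 2.9739]  S=[0.8078]  K=[0.6146; 0.1398]  nu=[-3.0764]  x^+=[0.7022, 2.0031]  P^+=[0.2098 -0.2539; -0.2539 2.9581]
step 3: x^-=[0.6400, 2.4908]  P^-=[0.5104 -0.3276; -0.3276 4.6122]  S=[0.7910]  K=[0.6039; 0.1689]  nu=[-3.9091]  x^+=[-1.7205, 1.8305]  P^+=[0.2220 -0.4083; -0.4083 4.5896]

K[0,0] = 0.6039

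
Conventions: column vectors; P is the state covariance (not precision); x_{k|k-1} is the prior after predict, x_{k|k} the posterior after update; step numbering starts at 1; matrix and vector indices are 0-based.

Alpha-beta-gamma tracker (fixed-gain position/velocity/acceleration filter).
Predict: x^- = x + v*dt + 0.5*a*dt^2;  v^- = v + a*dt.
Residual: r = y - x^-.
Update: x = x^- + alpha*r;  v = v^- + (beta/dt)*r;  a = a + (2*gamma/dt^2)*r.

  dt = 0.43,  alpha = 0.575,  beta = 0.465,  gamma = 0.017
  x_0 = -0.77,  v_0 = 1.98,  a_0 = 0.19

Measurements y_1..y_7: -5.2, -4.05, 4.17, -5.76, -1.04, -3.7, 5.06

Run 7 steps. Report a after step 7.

a_post = 1.1895

step 1: x_pred=0.0990  r=-5.2990  x^+=-2.9479  v^+=-3.6686  a^+=-0.7844
step 2: x_pred=-4.5979  r=0.5479  x^+=-4.2829  v^+=-3.4133  a^+=-0.6836
step 3: x_pred=-5.8138  r=9.9838  x^+=-0.0731  v^+=7.0892  a^+=1.1522
step 4: x_pred=3.0817  r=-8.8417  x^+=-2.0023  v^+=-1.9768  a^+=-0.4736
step 5: x_pred=-2.8961  r=1.8561  x^+=-1.8288  v^+=-0.1733  a^+=-0.1323
step 6: x_pred=-1.9156  r=-1.7844  x^+=-2.9416  v^+=-2.1599  a^+=-0.4604
step 7: x_pred=-3.9129  r=8.9729  x^+=1.2465  v^+=7.3454  a^+=1.1895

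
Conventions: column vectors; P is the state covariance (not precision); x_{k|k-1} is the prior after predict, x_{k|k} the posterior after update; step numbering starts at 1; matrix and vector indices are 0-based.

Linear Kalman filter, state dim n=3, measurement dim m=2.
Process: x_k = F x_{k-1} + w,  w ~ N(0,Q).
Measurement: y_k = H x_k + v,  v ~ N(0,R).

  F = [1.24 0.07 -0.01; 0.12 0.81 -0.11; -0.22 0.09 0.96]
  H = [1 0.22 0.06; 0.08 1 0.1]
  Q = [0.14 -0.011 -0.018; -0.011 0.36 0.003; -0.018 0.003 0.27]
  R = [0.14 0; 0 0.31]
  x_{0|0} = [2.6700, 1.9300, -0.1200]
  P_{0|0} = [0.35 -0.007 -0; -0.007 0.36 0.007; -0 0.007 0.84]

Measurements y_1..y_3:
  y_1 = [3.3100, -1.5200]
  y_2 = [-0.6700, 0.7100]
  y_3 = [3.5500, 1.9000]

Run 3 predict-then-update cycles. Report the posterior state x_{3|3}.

x_post = [2.5840, 1.4282, -1.4079]

step 1: x^-=[3.4471, 1.8969, -0.5289]  P^-=[0.6788 0.0552 -0.1195; 0.0552 0.6088 -0.0622; -0.1195 -0.0622 1.0655]  S=[0.8604 0.2332; 0.2332 0.9283]  K=[0.8222 -0.1014; 0.0411 0.6436; -0.0973 0.0620]  nu=[-0.5227, -3.6398]  x^+=[3.3866, -0.4670, -0.7036]  P^+=[0.1265 -0.0357 -0.0590; -0.0357 0.2105 -0.0817; -0.0590 -0.0817 1.0566]
step 2: x^-=[4.1737, 0.1055, -1.4625]  P^-=[0.3310 -0.0058 -0.1406; -0.0058 0.5219 -0.1616; -0.1406 -0.1616 1.2638]  S=[0.4772 0.1150; 0.1150 0.8112]  K=[0.6952 -0.0904; 0.0601 0.6144; -0.2033 -0.0284]  nu=[-4.7791, 0.4169]  x^+=[0.8136, 0.0744, -0.5026]  P^+=[0.1082 -0.0292 -0.0751; -0.0292 0.2055 -0.1270; -0.0751 -0.1270 1.2421]
step 3: x^-=[1.0191, 0.2132, -0.6548]  P^-=[0.3045 0.0009 -0.1589; 0.0009 0.5304 -0.2191; -0.1589 -0.2191 1.4325]  S=[0.4509 0.1159; 0.1159 0.8104]  K=[0.6766 -0.0852; 0.0730 0.6170; -0.2497 -0.0736]  nu=[2.5233, 1.6708]  x^+=[2.5840, 1.4282, -1.4079]  P^+=[0.1056 -0.0264 -0.0845; -0.0264 0.2090 -0.1556; -0.0845 -0.1556 1.3958]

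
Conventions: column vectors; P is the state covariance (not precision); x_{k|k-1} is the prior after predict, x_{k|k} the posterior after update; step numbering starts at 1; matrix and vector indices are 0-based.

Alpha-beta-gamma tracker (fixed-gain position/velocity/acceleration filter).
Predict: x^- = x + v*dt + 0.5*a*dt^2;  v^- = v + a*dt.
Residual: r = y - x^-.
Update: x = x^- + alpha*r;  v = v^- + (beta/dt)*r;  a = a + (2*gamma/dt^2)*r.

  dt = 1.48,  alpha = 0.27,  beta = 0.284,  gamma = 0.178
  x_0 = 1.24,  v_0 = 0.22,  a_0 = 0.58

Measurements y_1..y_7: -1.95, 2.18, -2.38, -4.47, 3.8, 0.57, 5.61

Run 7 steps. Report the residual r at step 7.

step 1: x_pred=2.2008  r=-4.1508  x^+=1.0801  v^+=0.2819  a^+=-0.0946
step 2: x_pred=1.3937  r=0.7863  x^+=1.6060  v^+=0.2927  a^+=0.0332
step 3: x_pred=2.0756  r=-4.4556  x^+=0.8726  v^+=-0.5131  a^+=-0.6910
step 4: x_pred=-0.6436  r=-3.8264  x^+=-1.6768  v^+=-2.2700  a^+=-1.3129
step 5: x_pred=-6.4742  r=10.2742  x^+=-3.7002  v^+=-2.2415  a^+=0.3570
step 6: x_pred=-6.6267  r=7.1967  x^+=-4.6836  v^+=-0.3322  a^+=1.5266
step 7: x_pred=-3.5033  r=9.1133  x^+=-1.0427  v^+=3.6760  a^+=3.0078

resid = 9.1133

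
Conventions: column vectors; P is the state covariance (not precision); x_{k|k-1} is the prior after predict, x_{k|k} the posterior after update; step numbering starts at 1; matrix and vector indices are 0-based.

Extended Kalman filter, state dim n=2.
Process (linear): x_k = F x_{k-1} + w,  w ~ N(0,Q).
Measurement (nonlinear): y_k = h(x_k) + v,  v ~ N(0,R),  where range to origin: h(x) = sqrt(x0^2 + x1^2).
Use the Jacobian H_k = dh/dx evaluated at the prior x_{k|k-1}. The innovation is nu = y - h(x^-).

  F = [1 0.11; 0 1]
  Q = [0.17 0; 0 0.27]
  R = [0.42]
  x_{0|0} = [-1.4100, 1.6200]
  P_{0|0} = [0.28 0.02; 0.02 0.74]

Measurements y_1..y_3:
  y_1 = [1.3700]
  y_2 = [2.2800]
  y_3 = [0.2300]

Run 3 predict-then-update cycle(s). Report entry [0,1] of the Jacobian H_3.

step 1: x^-=[-1.2318, 1.6200]  P^-=[0.4634 0.1014; 0.1014 1.0100]  H_jac=[-0.6053 0.7960]  S=[1.1320]  K=[-0.1764; 0.6560]  nu=[-0.6651]  x^+=[-1.1144, 1.1837]  P^+=[0.4281 0.2324; 0.2324 0.5229]
step 2: x^-=[-0.9842, 1.1837]  P^-=[0.6556 0.2899; 0.2899 0.7929]  H_jac=[-0.6394 0.7689]  S=[0.8717]  K=[-0.2251; 0.4867]  nu=[0.7406]  x^+=[-1.1509, 1.5441]  P^+=[0.6114 0.3854; 0.3854 0.5864]
step 3: x^-=[-0.9811, 1.5441]  P^-=[0.8733 0.4499; 0.4499 0.8564]  H_jac=[-0.5363 0.8440]  S=[0.8739]  K=[-0.1013; 0.5510]  nu=[-1.5994]  x^+=[-0.8190, 0.6629]  P^+=[0.8643 0.4987; 0.4987 0.5910]

H_jac[0,1] = 0.8440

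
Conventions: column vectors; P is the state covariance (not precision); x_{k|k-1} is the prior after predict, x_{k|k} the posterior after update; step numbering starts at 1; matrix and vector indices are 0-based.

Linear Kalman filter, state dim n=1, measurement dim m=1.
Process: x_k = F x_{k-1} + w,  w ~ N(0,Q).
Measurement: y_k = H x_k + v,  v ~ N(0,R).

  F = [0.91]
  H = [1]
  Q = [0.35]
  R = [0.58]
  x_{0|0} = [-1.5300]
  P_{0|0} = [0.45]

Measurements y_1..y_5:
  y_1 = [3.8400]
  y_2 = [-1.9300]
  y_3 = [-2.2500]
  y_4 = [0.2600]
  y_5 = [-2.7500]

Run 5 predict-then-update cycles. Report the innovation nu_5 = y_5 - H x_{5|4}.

innov = [-2.3423]

step 1: x^-=[-1.3923]  P^-=[0.7226]  S=[1.3026]  K=[0.5548]  nu=[5.2323]  x^+=[1.5103]  P^+=[0.3218]
step 2: x^-=[1.3744]  P^-=[0.6164]  S=[1.1964]  K=[0.5152]  nu=[-3.3044]  x^+=[-0.3281]  P^+=[0.2988]
step 3: x^-=[-0.2986]  P^-=[0.5975]  S=[1.1775]  K=[0.5074]  nu=[-1.9514]  x^+=[-1.2888]  P^+=[0.2943]
step 4: x^-=[-1.1728]  P^-=[0.5937]  S=[1.1737]  K=[0.5058]  nu=[1.4328]  x^+=[-0.4480]  P^+=[0.2934]
step 5: x^-=[-0.4077]  P^-=[0.5930]  S=[1.1730]  K=[0.5055]  nu=[-2.3423]  x^+=[-1.5918]  P^+=[0.2932]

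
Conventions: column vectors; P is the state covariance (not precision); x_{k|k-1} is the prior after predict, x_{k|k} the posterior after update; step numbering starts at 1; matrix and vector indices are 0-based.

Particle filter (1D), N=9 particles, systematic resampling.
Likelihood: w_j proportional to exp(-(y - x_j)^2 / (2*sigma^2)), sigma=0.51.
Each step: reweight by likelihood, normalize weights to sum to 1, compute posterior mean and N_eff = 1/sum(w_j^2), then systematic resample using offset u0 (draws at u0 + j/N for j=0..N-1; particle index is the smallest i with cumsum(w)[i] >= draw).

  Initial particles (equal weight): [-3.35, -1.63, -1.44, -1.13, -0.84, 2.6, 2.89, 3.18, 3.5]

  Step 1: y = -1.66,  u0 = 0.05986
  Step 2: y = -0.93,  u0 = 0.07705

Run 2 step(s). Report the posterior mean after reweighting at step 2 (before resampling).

step 1: w=[0.0015, 0.3603, 0.3288, 0.2103, 0.0991, 0.0000, 0.0000, 0.0000, 0.0000]  mean=-1.3866  Neff=3.4249  idx=[1, 1, 1, 2, 2, 2, 3, 3, 4]
step 2: w=[0.0669, 0.0669, 0.0669, 0.1041, 0.1041, 0.1041, 0.1589, 0.1589, 0.1690]  mean=-1.2782  Neff=7.9972  idx=[1, 2, 3, 5, 6, 6, 7, 8, 8]

post_mean = -1.2782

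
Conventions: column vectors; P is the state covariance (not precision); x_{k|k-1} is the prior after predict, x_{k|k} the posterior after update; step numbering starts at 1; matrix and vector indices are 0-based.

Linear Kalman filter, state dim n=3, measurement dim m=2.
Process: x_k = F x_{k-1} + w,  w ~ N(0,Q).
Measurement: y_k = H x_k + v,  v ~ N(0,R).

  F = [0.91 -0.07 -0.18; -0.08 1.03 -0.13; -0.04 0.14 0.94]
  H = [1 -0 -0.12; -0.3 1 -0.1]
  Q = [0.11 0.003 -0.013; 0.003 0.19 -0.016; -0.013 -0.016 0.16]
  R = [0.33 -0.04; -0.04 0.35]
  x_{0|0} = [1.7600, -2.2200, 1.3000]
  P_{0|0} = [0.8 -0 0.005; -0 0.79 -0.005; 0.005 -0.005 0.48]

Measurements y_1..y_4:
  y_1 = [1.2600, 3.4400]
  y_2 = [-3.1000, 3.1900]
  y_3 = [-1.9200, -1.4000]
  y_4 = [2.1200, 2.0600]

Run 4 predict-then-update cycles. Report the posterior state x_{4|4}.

x_post = [-0.0175, 1.3292, 0.6530]

step 1: x^-=[1.5230, -2.5964, 0.8408]  P^-=[0.7901 -0.1006 -0.1263; -0.1006 1.0428 0.0367; -0.1263 0.0367 0.5992]  S=[1.1591 -0.3668; -0.3668 1.5153]  K=[0.6789 -0.0502; 0.1437 0.7404; -0.1819 -0.0343]  nu=[-0.1621, 6.5774]  x^+=[1.0830, 2.2504, 0.6445]  P^+=[0.2271 0.0243 0.0090; 0.0243 0.2661 0.0543; 0.0090 0.0543 0.5637]
step 2: x^-=[0.7120, 2.1475, 0.8776]  P^-=[0.3130 -0.0071 -0.1133; -0.0071 0.4650 0.0039; -0.1133 0.0039 0.6770]  S=[0.6799 -0.1261; -0.1261 0.8466]  K=[0.4737 -0.0354; 0.0937 0.5652; -0.3009 -0.0800]  nu=[-3.7067, 1.3439]  x^+=[-1.0916, 2.5598, 1.8855]  P^+=[0.1551 0.0130 -0.0222; 0.0130 0.2019 0.0390; -0.0222 0.0390 0.6161]
step 3: x^-=[-1.5119, 2.4789, 2.1744]  P^-=[0.2660 -0.0008 -0.1458; -0.0008 0.4025 -0.0238; -0.1458 -0.0238 0.7203]  S=[0.6413 -0.0997; -0.0997 0.7801]  K=[0.4375 -0.0286; 0.0857 0.5303; -0.3801 -0.1153]  nu=[-0.1472, -4.1150]  x^+=[-1.4585, 0.2842, 2.7048]  P^+=[0.1401 0.0099 -0.0457; 0.0099 0.1875 0.0237; -0.0457 0.0237 0.6260]
step 4: x^-=[-1.8340, 0.0577, 2.6406]  P^-=[0.2615 0.0039 -0.1662; 0.0039 0.3915 -0.0398; -0.1662 -0.0398 0.7266]  S=[0.6418 -0.0905; -0.0905 0.7679]  K=[0.4351 -0.0242; 0.0873 0.5237; -0.4131 -0.1302]  nu=[4.2709, 1.7161]  x^+=[-0.0175, 1.3292, 0.6530]  P^+=[0.1376 0.0097 -0.0574; 0.0097 0.1842 0.0151; -0.0574 0.0151 0.6138]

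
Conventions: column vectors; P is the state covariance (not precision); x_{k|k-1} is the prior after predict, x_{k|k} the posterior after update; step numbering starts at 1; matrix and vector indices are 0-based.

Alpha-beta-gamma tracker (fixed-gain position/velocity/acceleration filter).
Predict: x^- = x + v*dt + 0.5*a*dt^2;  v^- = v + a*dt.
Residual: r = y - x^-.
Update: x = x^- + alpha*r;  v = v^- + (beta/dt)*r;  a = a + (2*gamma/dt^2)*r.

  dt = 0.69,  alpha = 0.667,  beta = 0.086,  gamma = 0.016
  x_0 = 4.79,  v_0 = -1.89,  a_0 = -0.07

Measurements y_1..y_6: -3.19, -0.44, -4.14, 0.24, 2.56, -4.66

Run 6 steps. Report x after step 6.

x_post = -3.3341

step 1: x_pred=3.4692  r=-6.6592  x^+=-0.9725  v^+=-2.7683  a^+=-0.5176
step 2: x_pred=-3.0058  r=2.5658  x^+=-1.2944  v^+=-2.8056  a^+=-0.3451
step 3: x_pred=-3.3125  r=-0.8275  x^+=-3.8644  v^+=-3.1469  a^+=-0.4008
step 4: x_pred=-6.1312  r=6.3712  x^+=-1.8816  v^+=-2.6293  a^+=0.0275
step 5: x_pred=-3.6893  r=6.2493  x^+=0.4790  v^+=-1.8315  a^+=0.4475
step 6: x_pred=-0.6782  r=-3.9818  x^+=-3.3341  v^+=-2.0190  a^+=0.1799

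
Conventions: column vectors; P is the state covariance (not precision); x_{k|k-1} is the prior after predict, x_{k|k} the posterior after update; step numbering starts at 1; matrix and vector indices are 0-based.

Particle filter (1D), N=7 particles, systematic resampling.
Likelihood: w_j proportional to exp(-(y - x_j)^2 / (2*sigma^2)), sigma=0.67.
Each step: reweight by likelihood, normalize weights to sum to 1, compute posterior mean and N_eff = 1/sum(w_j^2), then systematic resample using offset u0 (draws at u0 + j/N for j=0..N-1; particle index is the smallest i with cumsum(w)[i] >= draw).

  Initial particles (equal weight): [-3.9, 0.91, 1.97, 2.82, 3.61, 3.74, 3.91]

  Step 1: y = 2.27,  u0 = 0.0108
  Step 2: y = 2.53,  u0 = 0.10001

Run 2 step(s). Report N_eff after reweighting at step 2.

step 1: w=[0.0000, 0.0630, 0.4475, 0.3532, 0.0670, 0.0446, 0.0247]  mean=2.4401  Neff=2.9756  idx=[1, 2, 2, 2, 3, 3, 4]
step 2: w=[0.0126, 0.1654, 0.1654, 0.1654, 0.2136, 0.2136, 0.0640]  mean=2.4247  Neff=5.6314  idx=[1, 2, 3, 4, 4, 5, 6]

N_eff = 5.6314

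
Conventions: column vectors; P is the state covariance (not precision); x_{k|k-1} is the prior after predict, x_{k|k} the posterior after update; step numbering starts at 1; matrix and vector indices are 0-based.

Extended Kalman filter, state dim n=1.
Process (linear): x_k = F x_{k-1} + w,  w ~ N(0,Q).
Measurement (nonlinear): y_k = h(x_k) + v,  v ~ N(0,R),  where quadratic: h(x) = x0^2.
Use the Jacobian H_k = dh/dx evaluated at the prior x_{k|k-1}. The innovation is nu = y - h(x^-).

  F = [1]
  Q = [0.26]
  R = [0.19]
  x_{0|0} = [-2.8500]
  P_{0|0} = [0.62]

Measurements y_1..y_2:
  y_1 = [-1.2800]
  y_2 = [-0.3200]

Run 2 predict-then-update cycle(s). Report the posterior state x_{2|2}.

step 1: x^-=[-2.8500]  P^-=[0.8800]  H_jac=[-5.7000]  S=[28.7812]  K=[-0.1743]  nu=[-9.4025]  x^+=[-1.2113]  P^+=[0.0058]
step 2: x^-=[-1.2113]  P^-=[0.2658]  H_jac=[-2.4227]  S=[1.7501]  K=[-0.3680]  nu=[-1.7873]  x^+=[-0.5537]  P^+=[0.0289]

x_post = [-0.5537]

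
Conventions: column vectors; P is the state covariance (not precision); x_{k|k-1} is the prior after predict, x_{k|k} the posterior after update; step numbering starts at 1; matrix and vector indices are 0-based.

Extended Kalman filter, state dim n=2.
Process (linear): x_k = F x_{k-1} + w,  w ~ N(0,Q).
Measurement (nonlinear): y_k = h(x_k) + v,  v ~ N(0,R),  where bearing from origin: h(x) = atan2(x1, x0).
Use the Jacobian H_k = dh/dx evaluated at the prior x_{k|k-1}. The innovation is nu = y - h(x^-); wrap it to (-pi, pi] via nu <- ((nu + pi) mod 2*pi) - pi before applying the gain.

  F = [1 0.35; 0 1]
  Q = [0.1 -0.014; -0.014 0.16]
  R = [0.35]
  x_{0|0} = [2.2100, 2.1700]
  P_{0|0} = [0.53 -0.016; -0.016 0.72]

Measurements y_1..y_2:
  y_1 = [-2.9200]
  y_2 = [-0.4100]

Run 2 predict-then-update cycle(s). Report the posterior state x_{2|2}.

x_post = [3.8651, 3.0196]

step 1: x^-=[2.9695, 2.1700]  P^-=[0.7070 0.2220; 0.2220 0.8800]  H_jac=[-0.1604 0.2195]  S=[0.3950]  K=[-0.1638; 0.3989]  nu=[2.7321]  x^+=[2.5221, 3.2600]  P^+=[0.6964 0.2478; 0.2478 0.8171]
step 2: x^-=[3.6631, 3.2600]  P^-=[1.0700 0.5198; 0.5198 0.9771]  H_jac=[-0.1356 0.1523]  S=[0.3709]  K=[-0.1776; 0.2114]  nu=[-1.1372]  x^+=[3.8651, 3.0196]  P^+=[1.0583 0.5337; 0.5337 0.9606]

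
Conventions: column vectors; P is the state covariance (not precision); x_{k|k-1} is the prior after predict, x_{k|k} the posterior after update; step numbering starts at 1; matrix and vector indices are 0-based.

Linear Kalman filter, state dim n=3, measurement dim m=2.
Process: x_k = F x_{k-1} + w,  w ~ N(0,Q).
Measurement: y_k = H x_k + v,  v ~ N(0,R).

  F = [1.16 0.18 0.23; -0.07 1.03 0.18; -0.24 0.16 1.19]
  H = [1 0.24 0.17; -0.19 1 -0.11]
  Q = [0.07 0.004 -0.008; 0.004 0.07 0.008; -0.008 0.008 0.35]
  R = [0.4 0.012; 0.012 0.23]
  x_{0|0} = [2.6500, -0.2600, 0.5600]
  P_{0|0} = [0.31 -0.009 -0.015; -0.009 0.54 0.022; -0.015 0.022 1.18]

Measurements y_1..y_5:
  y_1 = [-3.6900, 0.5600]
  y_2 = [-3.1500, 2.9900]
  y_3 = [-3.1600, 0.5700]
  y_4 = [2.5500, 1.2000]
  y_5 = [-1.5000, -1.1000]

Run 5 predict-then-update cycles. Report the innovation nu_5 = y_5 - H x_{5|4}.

innov = [-3.2681, -3.1155]

step 1: x^-=[3.1560, -0.3525, -0.0112]  P^-=[0.5571 0.1202 0.2286; 0.1202 0.6925 0.3868; 0.2286 0.3868 2.0703]  S=[1.2238 0.1714; 0.1714 0.8464]  K=[0.5273 -0.1195; 0.1894 0.7025; 0.5466 0.0259]  nu=[-6.7595, 1.5109]  x^+=[-0.5888, -0.5711, -3.6667]  P^+=[0.2264 0.0095 -0.1127; 0.0095 0.1852 0.1780; -0.1127 0.1780 1.6993]
step 2: x^-=[-1.6291, -1.2070, -4.3134]  P^-=[0.4291 0.1277 0.2961; 0.1277 0.3902 0.6415; 0.2961 0.6415 2.9055]  S=[1.1498 0.1417; 0.1417 0.4935]  K=[0.4563 -0.1034; 0.2215 0.5349; 0.7824 0.3136]  nu=[-0.4979, 3.4130]  x^+=[-2.2091, 0.5082, -3.6327]  P^+=[0.1977 0.0075 -0.1072; 0.0075 0.1590 0.2903; -0.1072 0.2903 2.0837]
step 3: x^-=[-3.3066, 0.0242, -3.7115]  P^-=[0.4214 0.1701 0.4437; 0.1701 0.4165 0.8597; 0.4437 0.8597 3.4873]  S=[1.2488 0.1893; 0.1893 0.4687]  K=[0.4444 -0.0916; 0.2552 0.5148; 0.9252 0.4623]  nu=[0.7718, -0.4907]  x^+=[-2.9187, -0.0315, -3.2242]  P^+=[0.1862 0.0116 -0.0727; 0.0116 0.1612 0.3408; -0.0727 0.3408 2.1563]
step 4: x^-=[-4.1329, -0.4085, -3.1414]  P^-=[0.4342 0.1996 0.5258; 0.1996 0.4383 0.9333; 0.5258 0.9333 3.5888]  S=[1.3138 0.2173; 0.2173 0.4682]  K=[0.4484 -0.0816; 0.2681 0.5114; 0.9533 0.4945]  nu=[7.3150, 0.4777]  x^+=[-0.8917, 1.7973, 4.0680]  P^+=[0.1827 0.0160 -0.0482; 0.0160 0.1618 0.3443; -0.0482 0.3443 2.0756]
step 5: x^-=[0.2248, 2.6459, 5.3425]  P^-=[0.4404 0.2075 0.5386; 0.2075 0.4363 0.9162; 0.5386 0.9162 3.4614]  S=[1.3231 0.2213; 0.2213 0.4662]  K=[0.4525 -0.0763; 0.2688 0.5076; 0.9371 0.4843]  nu=[-3.2681, -3.1155]  x^+=[-1.0162, 0.1859, 0.7711]  P^+=[0.1821 0.0183 -0.0378; 0.0183 0.1602 0.3343; -0.0378 0.3343 1.9893]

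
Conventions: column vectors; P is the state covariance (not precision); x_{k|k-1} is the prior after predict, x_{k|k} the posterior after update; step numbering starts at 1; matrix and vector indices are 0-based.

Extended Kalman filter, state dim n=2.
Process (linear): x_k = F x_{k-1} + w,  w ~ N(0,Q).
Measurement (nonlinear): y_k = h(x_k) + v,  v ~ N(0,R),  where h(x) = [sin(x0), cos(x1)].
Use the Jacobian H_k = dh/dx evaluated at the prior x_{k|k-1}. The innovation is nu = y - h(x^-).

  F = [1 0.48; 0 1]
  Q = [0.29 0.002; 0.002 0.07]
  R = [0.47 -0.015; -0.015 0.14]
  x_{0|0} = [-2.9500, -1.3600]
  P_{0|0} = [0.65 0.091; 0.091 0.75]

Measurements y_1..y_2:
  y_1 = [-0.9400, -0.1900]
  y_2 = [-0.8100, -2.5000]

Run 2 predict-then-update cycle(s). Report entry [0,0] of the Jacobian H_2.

H_jac[0,0] = -0.9412

step 1: x^-=[-3.6028, -1.3600]  P^-=[1.2002 0.4530; 0.4530 0.8200]  H_jac=[-0.8955 0.0000; 0.0000 0.9779]  S=[1.4325 -0.4117; -0.4117 0.9241]  K=[-0.7025 0.1664; -0.0388 0.8504]  nu=[-1.3850, -0.3992]  x^+=[-2.6963, -1.6458]  P^+=[0.3715 0.0346; 0.0346 0.1224]
step 2: x^-=[-3.4863, -1.6458]  P^-=[0.7229 0.0953; 0.0953 0.1924]  H_jac=[-0.9412 0.0000; 0.0000 0.9972]  S=[1.1103 -0.1045; -0.1045 0.3313]  K=[-0.6037 0.0966; -0.0271 0.5705]  nu=[-1.1479, -2.4251]  x^+=[-3.0276, -2.9981]  P^+=[0.3030 0.0226; 0.0226 0.0805]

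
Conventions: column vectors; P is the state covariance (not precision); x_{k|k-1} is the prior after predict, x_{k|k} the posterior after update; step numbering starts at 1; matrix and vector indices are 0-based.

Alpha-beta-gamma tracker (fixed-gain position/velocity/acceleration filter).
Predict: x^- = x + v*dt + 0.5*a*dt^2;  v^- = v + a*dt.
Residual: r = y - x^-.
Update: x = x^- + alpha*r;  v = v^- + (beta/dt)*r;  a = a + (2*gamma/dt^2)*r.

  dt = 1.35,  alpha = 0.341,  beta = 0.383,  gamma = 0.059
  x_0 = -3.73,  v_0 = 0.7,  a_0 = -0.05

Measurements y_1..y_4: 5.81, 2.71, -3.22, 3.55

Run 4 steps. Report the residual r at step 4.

resid = -1.1639

step 1: x_pred=-2.8306  r=8.6406  x^+=0.1159  v^+=3.0839  a^+=0.5094
step 2: x_pred=4.7433  r=-2.0333  x^+=4.0500  v^+=3.1948  a^+=0.3778
step 3: x_pred=8.7071  r=-11.9271  x^+=4.6400  v^+=0.3210  a^+=-0.3944
step 4: x_pred=4.7139  r=-1.1639  x^+=4.3170  v^+=-0.5417  a^+=-0.4698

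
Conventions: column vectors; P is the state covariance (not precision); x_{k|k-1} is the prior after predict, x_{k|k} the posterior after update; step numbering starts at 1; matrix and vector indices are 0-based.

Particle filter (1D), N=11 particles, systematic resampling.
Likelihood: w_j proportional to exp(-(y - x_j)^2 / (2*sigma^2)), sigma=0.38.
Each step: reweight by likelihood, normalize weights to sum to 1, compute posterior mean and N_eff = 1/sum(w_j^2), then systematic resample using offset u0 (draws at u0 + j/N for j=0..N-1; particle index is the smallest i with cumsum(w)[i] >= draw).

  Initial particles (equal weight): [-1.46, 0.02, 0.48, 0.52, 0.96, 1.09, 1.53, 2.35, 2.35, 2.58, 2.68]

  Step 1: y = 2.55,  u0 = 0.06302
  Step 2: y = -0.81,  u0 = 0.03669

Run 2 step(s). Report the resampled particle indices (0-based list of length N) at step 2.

resampled_idx = [0, 0, 1, 1, 2, 2, 2, 3, 3, 4, 4]

step 1: w=[0.0000, 0.0000, 0.0000, 0.0000, 0.0000, 0.0002, 0.0073, 0.2347, 0.2347, 0.2687, 0.2543]  mean=2.4894  Neff=4.0468  idx=[7, 7, 8, 8, 8, 9, 9, 9, 10, 10, 10]
step 2: w=[0.1993, 0.1993, 0.1993, 0.1993, 0.1993, 0.0011, 0.0011, 0.0011, 0.0001, 0.0001, 0.0001]  mean=2.3508  Neff=5.0355  idx=[0, 0, 1, 1, 2, 2, 2, 3, 3, 4, 4]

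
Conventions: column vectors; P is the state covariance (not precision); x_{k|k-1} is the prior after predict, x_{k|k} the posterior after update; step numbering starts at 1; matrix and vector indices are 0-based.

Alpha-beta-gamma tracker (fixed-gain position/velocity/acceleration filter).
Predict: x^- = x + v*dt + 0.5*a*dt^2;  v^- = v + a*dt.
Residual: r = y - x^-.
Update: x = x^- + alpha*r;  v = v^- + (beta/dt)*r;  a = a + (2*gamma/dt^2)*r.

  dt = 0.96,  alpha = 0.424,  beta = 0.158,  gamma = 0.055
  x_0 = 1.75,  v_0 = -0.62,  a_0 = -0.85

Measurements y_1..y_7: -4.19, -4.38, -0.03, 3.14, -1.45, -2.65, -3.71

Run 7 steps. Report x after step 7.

step 1: x_pred=0.7631  r=-4.9531  x^+=-1.3370  v^+=-2.2512  a^+=-1.4412
step 2: x_pred=-4.1623  r=-0.2177  x^+=-4.2546  v^+=-3.6706  a^+=-1.4672
step 3: x_pred=-8.4544  r=8.4244  x^+=-4.8825  v^+=-3.6926  a^+=-0.4617
step 4: x_pred=-8.6401  r=11.7801  x^+=-3.6453  v^+=-2.1970  a^+=0.9444
step 5: x_pred=-5.3192  r=3.8692  x^+=-3.6787  v^+=-0.6535  a^+=1.4062
step 6: x_pred=-3.6581  r=1.0081  x^+=-3.2307  v^+=0.8623  a^+=1.5265
step 7: x_pred=-1.6994  r=-2.0106  x^+=-2.5519  v^+=1.9969  a^+=1.2865

x_post = -2.5519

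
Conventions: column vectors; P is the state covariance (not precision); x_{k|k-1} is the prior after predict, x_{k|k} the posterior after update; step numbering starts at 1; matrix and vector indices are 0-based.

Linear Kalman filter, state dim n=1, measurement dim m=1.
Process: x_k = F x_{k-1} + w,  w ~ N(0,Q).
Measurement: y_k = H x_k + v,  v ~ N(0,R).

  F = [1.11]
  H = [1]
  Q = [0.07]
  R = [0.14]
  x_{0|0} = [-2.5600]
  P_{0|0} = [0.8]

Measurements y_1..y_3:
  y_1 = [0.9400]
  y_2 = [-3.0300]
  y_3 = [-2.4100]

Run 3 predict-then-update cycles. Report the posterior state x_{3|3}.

x_post = [-2.1515]

step 1: x^-=[-2.8416]  P^-=[1.0557]  S=[1.1957]  K=[0.8829]  nu=[3.7816]  x^+=[0.4972]  P^+=[0.1236]
step 2: x^-=[0.5519]  P^-=[0.2223]  S=[0.3623]  K=[0.6136]  nu=[-3.5819]  x^+=[-1.6459]  P^+=[0.0859]
step 3: x^-=[-1.8269]  P^-=[0.1758]  S=[0.3158]  K=[0.5567]  nu=[-0.5831]  x^+=[-2.1515]  P^+=[0.0779]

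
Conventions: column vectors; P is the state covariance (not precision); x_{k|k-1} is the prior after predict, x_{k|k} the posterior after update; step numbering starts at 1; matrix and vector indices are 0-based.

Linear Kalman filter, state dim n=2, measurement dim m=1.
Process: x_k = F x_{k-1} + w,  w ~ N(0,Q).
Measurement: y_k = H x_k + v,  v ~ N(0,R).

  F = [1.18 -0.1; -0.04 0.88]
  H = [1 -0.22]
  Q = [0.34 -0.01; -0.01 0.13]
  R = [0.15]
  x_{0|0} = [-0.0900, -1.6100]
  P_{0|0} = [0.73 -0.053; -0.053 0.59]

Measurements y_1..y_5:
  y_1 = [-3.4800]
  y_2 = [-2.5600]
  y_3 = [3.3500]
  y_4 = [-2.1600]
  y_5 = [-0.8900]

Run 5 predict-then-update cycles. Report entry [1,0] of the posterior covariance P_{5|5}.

P_post[1,0] = 0.0969

step 1: x^-=[0.0548, -1.4132]  P^-=[1.3749 -0.1516; -0.1516 0.5918]  S=[1.6202]  K=[0.8692; -0.1739]  nu=[-3.8457]  x^+=[-3.2877, -0.7443]  P^+=[0.1509 0.0933; 0.0933 0.5428]
step 2: x^-=[-3.8051, -0.5235]  P^-=[0.5335 0.0324; 0.0324 0.5440]  S=[0.6956]  K=[0.7568; -0.1255]  nu=[1.1299]  x^+=[-2.9500, -0.6653]  P^+=[0.1352 0.0984; 0.0984 0.5330]
step 3: x^-=[-3.4145, -0.4674]  P^-=[0.5103 0.0393; 0.0393 0.5361]  S=[0.6689]  K=[0.7499; -0.1175]  nu=[6.6617]  x^+=[1.5812, -1.2502]  P^+=[0.1341 0.0983; 0.0983 0.5268]
step 4: x^-=[1.9908, -1.1634]  P^-=[0.5088 0.0398; 0.0398 0.5313]  S=[0.6670]  K=[0.7497; -0.1156]  nu=[-4.4068]  x^+=[-1.3129, -0.6539]  P^+=[0.1339 0.0976; 0.0976 0.5224]
step 5: x^-=[-1.4838, -0.5229]  P^-=[0.5087 0.0394; 0.0394 0.5279]  S=[0.6669]  K=[0.7498; -0.1150]  nu=[0.4788]  x^+=[-1.1248, -0.5780]  P^+=[0.1338 0.0969; 0.0969 0.5190]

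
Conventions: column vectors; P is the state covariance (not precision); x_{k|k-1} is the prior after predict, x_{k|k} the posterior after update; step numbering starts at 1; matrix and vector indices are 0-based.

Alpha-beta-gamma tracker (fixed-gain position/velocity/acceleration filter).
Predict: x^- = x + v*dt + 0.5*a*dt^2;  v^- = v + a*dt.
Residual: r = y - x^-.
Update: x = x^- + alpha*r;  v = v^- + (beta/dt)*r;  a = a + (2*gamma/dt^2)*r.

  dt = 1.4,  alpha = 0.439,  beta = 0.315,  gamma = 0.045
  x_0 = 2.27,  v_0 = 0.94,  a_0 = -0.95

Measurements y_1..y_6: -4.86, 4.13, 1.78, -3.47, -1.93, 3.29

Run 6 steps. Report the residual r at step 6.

resid = 11.2321

step 1: x_pred=2.6550  r=-7.5150  x^+=-0.6441  v^+=-2.0809  a^+=-1.2951
step 2: x_pred=-4.8265  r=8.9565  x^+=-0.8946  v^+=-1.8788  a^+=-0.8838
step 3: x_pred=-4.3910  r=6.1710  x^+=-1.6819  v^+=-1.7276  a^+=-0.6004
step 4: x_pred=-4.6891  r=1.2191  x^+=-4.1539  v^+=-2.2940  a^+=-0.5445
step 5: x_pred=-7.8990  r=5.9690  x^+=-5.2786  v^+=-1.7132  a^+=-0.2704
step 6: x_pred=-7.9421  r=11.2321  x^+=-3.0112  v^+=0.4355  a^+=0.2454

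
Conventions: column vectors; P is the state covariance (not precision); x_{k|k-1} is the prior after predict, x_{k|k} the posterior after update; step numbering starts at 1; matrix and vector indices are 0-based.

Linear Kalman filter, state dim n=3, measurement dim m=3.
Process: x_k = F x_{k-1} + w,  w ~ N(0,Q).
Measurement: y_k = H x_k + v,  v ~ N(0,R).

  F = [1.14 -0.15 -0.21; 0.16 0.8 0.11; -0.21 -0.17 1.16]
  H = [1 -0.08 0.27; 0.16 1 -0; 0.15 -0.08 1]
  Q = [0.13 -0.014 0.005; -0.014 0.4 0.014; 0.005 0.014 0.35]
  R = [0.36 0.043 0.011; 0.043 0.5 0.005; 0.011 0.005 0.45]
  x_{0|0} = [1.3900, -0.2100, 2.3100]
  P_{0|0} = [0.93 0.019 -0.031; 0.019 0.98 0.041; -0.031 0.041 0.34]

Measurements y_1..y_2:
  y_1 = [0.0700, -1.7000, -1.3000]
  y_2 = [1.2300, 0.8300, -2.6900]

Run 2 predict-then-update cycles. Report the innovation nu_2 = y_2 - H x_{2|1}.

innov = [0.6597, 1.4133, -2.9359]

step 1: x^-=[1.1310, 0.3085, 2.4234]  P^-=[1.3866 0.0366 -0.3266; 0.0366 1.0661 -0.0786; -0.3266 -0.0786 0.8771]  S=[1.6385 0.1804 0.1274; 0.1804 1.6133 -0.1728; 0.1274 -0.1728 1.2789]  K=[0.7978 0.0531 -0.1674; -0.1153 0.6751 -0.0211; -0.1027 0.0014 0.6629]  nu=[-1.6906, -2.1895, -3.8684]  x^+=[0.3134, -0.8929, 0.0296]  P^+=[0.3190 0.0090 -0.1134; 0.0090 0.3310 0.0177; -0.1134 0.0177 0.3156]
step 2: x^-=[0.4849, -0.6609, 0.1203]  P^-=[0.6183 -0.0085 -0.2987; -0.0085 0.6253 -0.0055; -0.2987 -0.0055 0.8472]  S=[0.8844 0.0691 0.0271; 0.0691 1.1384 -0.0847; 0.0271 -0.0847 1.2266]  K=[0.6119 0.0290 -0.1788; -0.1110 0.5544 -0.0056; -0.0993 0.0081 0.6573]  nu=[0.6597, 1.4133, -2.9359]  x^+=[1.4546, 0.0659, -1.8635]  P^+=[0.2495 -0.0000 -0.1110; -0.0000 0.2724 0.0208; -0.1110 0.0208 0.3130]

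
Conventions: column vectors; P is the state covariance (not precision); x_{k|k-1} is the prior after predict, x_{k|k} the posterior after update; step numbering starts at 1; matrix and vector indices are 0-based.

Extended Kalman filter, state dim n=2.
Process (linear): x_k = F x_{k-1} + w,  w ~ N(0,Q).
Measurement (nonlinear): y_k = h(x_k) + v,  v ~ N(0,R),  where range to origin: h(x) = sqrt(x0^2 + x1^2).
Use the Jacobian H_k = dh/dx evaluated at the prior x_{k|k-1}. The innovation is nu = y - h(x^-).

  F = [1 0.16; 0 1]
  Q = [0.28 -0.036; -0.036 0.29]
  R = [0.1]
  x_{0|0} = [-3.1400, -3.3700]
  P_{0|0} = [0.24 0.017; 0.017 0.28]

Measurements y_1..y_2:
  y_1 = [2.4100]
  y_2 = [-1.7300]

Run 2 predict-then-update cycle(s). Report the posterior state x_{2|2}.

x_post = [0.5234, 0.4208]

step 1: x^-=[-3.6792, -3.3700]  P^-=[0.5326 0.0258; 0.0258 0.5700]  H_jac=[-0.7374 -0.6754]  S=[0.6754]  K=[-0.6073; -0.5982]  nu=[-2.5793]  x^+=[-2.1127, -1.8270]  P^+=[0.2835 -0.2196; -0.2196 0.3283]
step 2: x^-=[-2.4050, -1.8270]  P^-=[0.5016 -0.2031; -0.2031 0.6183]  H_jac=[-0.7963 -0.6049]  S=[0.4487]  K=[-0.6165; -0.4732]  nu=[-4.7502]  x^+=[0.5234, 0.4208]  P^+=[0.3311 -0.3339; -0.3339 0.5178]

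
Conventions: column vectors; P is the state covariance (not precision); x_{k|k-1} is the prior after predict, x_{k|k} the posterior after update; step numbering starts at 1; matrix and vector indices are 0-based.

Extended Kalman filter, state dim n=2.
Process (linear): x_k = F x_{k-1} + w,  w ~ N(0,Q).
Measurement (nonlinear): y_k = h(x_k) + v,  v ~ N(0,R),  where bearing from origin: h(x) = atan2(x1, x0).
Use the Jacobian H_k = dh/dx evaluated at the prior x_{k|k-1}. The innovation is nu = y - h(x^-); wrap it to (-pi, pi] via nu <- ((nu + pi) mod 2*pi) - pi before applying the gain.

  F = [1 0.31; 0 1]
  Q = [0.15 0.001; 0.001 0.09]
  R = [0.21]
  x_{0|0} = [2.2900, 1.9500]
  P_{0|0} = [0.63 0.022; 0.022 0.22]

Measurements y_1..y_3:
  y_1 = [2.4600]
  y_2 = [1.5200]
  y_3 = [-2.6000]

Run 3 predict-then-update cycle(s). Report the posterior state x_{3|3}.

x_post = [1.4770, 2.9894]

step 1: x^-=[2.8945, 1.9500]  P^-=[0.8148 0.0912; 0.0912 0.3100]  H_jac=[-0.1601 0.2376]  S=[0.2414]  K=[-0.4505; 0.2446]  nu=[1.8671]  x^+=[2.0534, 2.4068]  P^+=[0.7658 0.1178; 0.1178 0.2956]
step 2: x^-=[2.7995, 2.4068]  P^-=[1.0172 0.2104; 0.2104 0.3856]  H_jac=[-0.1766 0.2054]  S=[0.2427]  K=[-0.5620; 0.1732]  nu=[0.8099]  x^+=[2.3443, 2.5470]  P^+=[0.9406 0.2341; 0.2341 0.3783]
step 3: x^-=[3.1339, 2.5470]  P^-=[1.2720 0.3523; 0.3523 0.4683]  H_jac=[-0.1562 0.1922]  S=[0.2372]  K=[-0.5522; 0.1474]  nu=[3.0007]  x^+=[1.4770, 2.9894]  P^+=[1.1997 0.3716; 0.3716 0.4631]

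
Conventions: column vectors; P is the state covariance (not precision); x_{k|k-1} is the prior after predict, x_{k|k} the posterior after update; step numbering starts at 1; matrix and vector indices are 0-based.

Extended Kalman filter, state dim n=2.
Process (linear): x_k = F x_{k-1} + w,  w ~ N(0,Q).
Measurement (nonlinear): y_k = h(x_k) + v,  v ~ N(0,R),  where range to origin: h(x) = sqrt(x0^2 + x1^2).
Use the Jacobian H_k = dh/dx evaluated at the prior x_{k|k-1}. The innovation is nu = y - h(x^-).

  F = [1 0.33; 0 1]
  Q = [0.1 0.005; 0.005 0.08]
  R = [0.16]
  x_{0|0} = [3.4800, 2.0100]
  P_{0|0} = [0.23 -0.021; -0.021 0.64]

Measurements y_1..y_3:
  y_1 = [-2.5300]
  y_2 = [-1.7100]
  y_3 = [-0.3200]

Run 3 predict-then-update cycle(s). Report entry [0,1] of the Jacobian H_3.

step 1: x^-=[4.1433, 2.0100]  P^-=[0.3858 0.1952; 0.1952 0.7200]  H_jac=[0.8997 0.4365]  S=[0.7628]  K=[0.5668; 0.6422]  nu=[-7.1351]  x^+=[0.0993, -2.5723]  P^+=[0.1408 -0.0825; -0.0825 0.4054]
step 2: x^-=[-0.7496, -2.5723]  P^-=[0.2305 0.0563; 0.0563 0.4854]  H_jac=[-0.2798 -0.9601]  S=[0.6557]  K=[-0.1808; -0.7347]  nu=[-4.3892]  x^+=[0.0441, 0.6527]  P^+=[0.2091 -0.0308; -0.0308 0.1314]
step 3: x^-=[0.2595, 0.6527]  P^-=[0.3031 0.0176; 0.0176 0.2114]  H_jac=[0.3695 0.9292]  S=[0.3960]  K=[0.3240; 0.5125]  nu=[-1.0224]  x^+=[-0.0718, 0.1287]  P^+=[0.2615 -0.0482; -0.0482 0.1074]

H_jac[0,1] = 0.9292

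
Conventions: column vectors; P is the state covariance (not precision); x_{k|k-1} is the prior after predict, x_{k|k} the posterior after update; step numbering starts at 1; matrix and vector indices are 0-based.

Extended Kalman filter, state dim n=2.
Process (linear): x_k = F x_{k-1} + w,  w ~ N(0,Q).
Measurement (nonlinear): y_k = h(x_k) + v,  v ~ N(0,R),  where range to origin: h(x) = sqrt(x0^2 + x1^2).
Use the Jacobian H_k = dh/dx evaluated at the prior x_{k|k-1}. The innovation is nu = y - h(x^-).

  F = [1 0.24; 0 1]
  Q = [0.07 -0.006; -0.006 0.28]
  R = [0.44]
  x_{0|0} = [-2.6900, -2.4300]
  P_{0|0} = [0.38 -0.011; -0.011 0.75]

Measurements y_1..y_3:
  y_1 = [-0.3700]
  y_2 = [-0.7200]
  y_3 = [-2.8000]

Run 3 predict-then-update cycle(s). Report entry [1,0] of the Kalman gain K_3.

K[1,0] = -0.4432

step 1: x^-=[-3.2732, -2.4300]  P^-=[0.4879 0.1630; 0.1630 1.0300]  H_jac=[-0.8029 -0.5961]  S=[1.2766]  K=[-0.3830; -0.5835]  nu=[-4.4466]  x^+=[-1.5701, 0.1645]  P^+=[0.3007 -0.1223; -0.1223 0.5954]
step 2: x^-=[-1.5307, 0.1645]  P^-=[0.3463 0.0146; 0.0146 0.8754]  H_jac=[-0.9943 0.1069]  S=[0.7892]  K=[-0.4343; 0.1001]  nu=[-2.2595]  x^+=[-0.5495, -0.0617]  P^+=[0.1974 0.0489; 0.0489 0.8675]
step 3: x^-=[-0.5643, -0.0617]  P^-=[0.3409 0.2511; 0.2511 1.1475]  H_jac=[-0.9941 -0.1087]  S=[0.8447]  K=[-0.4335; -0.4432]  nu=[-3.3676]  x^+=[0.8956, 1.4308]  P^+=[0.1822 0.0888; 0.0888 0.9816]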